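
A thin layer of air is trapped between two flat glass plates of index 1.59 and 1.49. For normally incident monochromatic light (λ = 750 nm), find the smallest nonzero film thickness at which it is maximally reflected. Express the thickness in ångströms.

Ray reflecting at the top interface goes from n = 1.59 toward n = 1.0: no phase shift.
At the lower boundary (n = 1.0 to n = 1.49) the reflected ray undergoes a half-wave phase shift.
Exactly one π shift → a net half-wave offset.
For maximum reflection here: 2 n t = (m + ½) λ.
Minimum at m = 0: t = λ / (4 n) = 750 / (4 × 1.0) = 188 nm.

1875 Å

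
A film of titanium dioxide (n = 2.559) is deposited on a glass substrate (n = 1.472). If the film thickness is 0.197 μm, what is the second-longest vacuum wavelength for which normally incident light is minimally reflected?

504 nm

At the upper boundary (n = 1.0 to n = 2.559) the reflected ray undergoes a half-wave phase shift.
Bottom surface (2.559 → 1.472): reflection off a lower-index medium gives no phase shift.
The two reflections differ by half a wavelength.
For weak reflection here: 2 n t = m λ.
λ = 2 n t / m. The second-longest wavelength is m = 2: λ = 2 × 2.559 × 197 / 2.00 = 504 nm.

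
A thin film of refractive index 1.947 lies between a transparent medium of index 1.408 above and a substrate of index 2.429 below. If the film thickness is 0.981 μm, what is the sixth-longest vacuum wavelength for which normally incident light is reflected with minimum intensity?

Top surface (1.408 → 1.947): reflection off a higher-index medium gives a half-wave phase shift.
At the lower boundary (n = 1.947 to n = 2.429) the reflected ray undergoes a half-wave phase shift.
Zero or two π shifts → no net half-wave offset.
With no net inversion, destructive interference in reflection requires 2 n t = (m + ½) λ.
λ = 2 n t / (m + ½). The sixth-longest wavelength is m = 5: λ = 2 × 1.947 × 981 / 5.50 = 695 nm.

695 nm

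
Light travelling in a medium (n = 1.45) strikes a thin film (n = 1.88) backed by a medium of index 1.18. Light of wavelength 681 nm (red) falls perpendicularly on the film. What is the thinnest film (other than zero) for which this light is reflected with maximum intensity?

90.6 nm

Ray reflecting at the top interface goes from n = 1.45 toward n = 1.88: a half-wave phase shift.
Bottom surface (1.88 → 1.18): reflection off a lower-index medium gives no phase shift.
The two reflections differ by half a wavelength.
With one net inversion, constructive interference in reflection requires 2 n t = (m + ½) λ.
Minimum at m = 0: t = λ / (4 n) = 681 / (4 × 1.88) = 90.6 nm.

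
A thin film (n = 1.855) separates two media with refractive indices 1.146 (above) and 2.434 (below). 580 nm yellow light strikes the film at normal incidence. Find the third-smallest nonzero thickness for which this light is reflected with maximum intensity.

Top surface (1.146 → 1.855): reflection off a higher-index medium gives a half-wave phase shift.
Bottom surface (1.855 → 2.434): reflection off a higher-index medium gives a half-wave phase shift.
The two reflections carry the same phase change, so no net offset.
For bright reflection here: 2 n t = m λ.
The third-smallest nonzero thickness corresponds to m = 3: t = m λ / (2 n) = 3.00 × 580 / (2 × 1.855) = 469 nm.

469 nm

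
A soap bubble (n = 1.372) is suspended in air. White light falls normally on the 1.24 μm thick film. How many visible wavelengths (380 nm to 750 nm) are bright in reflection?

4

Ray reflecting at the top interface goes from n = 1.0 toward n = 1.372: a half-wave phase shift.
Ray reflecting at the bottom interface goes from n = 1.372 toward n = 1.0: no phase shift.
The two reflections differ by half a wavelength.
So the condition for constructive reflection is 2 n t = (m + ½) λ.
λ = 2 n t / (m + ½) = 3403 / (m + ½) nm.
m=4: 756 nm (IR); m=5: 619 nm (visible); m=6: 523 nm (visible); m=7: 454 nm (visible); m=8: 400 nm (visible); m=9: 358 nm (UV).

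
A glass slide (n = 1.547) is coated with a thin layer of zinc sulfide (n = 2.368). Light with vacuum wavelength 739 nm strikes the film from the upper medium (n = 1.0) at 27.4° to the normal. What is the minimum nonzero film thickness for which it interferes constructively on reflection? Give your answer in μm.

0.0795 μm

Top surface (1.0 → 2.368): reflection off a higher-index medium gives a half-wave phase shift.
Bottom surface (2.368 → 1.547): reflection off a lower-index medium gives no phase shift.
Net: one phase inversion between the two reflected rays.
With one net inversion, constructive interference in reflection requires 2 n t cos θ_r = (m + ½) λ.
Snell's law: 1.0 sin 27.4° = 2.368 sin θ_r → sin θ_r = 0.194, cos θ_r = 0.981.
Minimum at m = 0: t = λ / (4 n cos θ_r) = 739 / (4 × 2.368 × 0.981) = 79.5 nm.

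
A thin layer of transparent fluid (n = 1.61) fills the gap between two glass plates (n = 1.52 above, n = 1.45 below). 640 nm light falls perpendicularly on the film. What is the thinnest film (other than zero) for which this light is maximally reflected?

99.4 nm

Top surface (1.52 → 1.61): reflection off a higher-index medium gives a half-wave phase shift.
Bottom surface (1.61 → 1.45): reflection off a lower-index medium gives no phase shift.
Net: one phase inversion between the two reflected rays.
So the condition for constructive reflection is 2 n t = (m + ½) λ.
Minimum at m = 0: t = λ / (4 n) = 640 / (4 × 1.61) = 99.4 nm.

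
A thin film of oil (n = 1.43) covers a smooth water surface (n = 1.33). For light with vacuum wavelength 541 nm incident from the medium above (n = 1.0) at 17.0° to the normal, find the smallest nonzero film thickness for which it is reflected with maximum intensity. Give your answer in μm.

Ray reflecting at the top interface goes from n = 1.0 toward n = 1.43: a half-wave phase shift.
Ray reflecting at the bottom interface goes from n = 1.43 toward n = 1.33: no phase shift.
The two reflections differ by half a wavelength.
So the condition for constructive reflection is 2 n t cos θ_r = (m + ½) λ.
Snell's law: 1.0 sin 17.0° = 1.43 sin θ_r → sin θ_r = 0.204, cos θ_r = 0.979.
Minimum at m = 0: t = λ / (4 n cos θ_r) = 541 / (4 × 1.43 × 0.979) = 96.6 nm.

0.0966 μm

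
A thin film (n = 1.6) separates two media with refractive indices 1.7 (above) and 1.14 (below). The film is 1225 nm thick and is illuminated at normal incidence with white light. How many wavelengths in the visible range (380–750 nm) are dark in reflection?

At the upper boundary (n = 1.7 to n = 1.6) the reflected ray undergoes no phase shift.
At the lower boundary (n = 1.6 to n = 1.14) the reflected ray undergoes no phase shift.
Zero or two π shifts → no net half-wave offset.
So the condition for destructive reflection is 2 n t = (m + ½) λ.
λ = 2 n t / (m + ½) = 3920 / (m + ½) nm.
m=4: 871 nm (IR); m=5: 713 nm (visible); m=6: 603 nm (visible); m=7: 523 nm (visible); m=8: 461 nm (visible); m=9: 413 nm (visible); m=10: 373 nm (UV).

5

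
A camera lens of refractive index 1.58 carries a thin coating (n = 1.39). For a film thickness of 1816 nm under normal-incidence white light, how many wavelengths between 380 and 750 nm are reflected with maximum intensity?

7

Top surface (1.0 → 1.39): reflection off a higher-index medium gives a half-wave phase shift.
Bottom surface (1.39 → 1.58): reflection off a higher-index medium gives a half-wave phase shift.
Net: no relative phase inversion (both shifts match).
So the condition for constructive reflection is 2 n t = m λ.
λ = 2 n t / m = 5048 / m nm.
m=6: 841 nm (IR); m=7: 721 nm (visible); m=8: 631 nm (visible); m=9: 561 nm (visible); m=10: 505 nm (visible); m=11: 459 nm (visible); m=12: 421 nm (visible); m=13: 388 nm (visible); m=14: 361 nm (UV).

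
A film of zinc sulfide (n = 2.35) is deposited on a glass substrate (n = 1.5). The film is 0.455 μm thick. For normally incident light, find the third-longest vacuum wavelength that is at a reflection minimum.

Top surface (1.0 → 2.35): reflection off a higher-index medium gives a half-wave phase shift.
At the lower boundary (n = 2.35 to n = 1.5) the reflected ray undergoes no phase shift.
Exactly one π shift → a net half-wave offset.
For weak reflection here: 2 n t = m λ.
λ = 2 n t / m. The third-longest wavelength is m = 3: λ = 2 × 2.35 × 455 / 3.00 = 713 nm.

713 nm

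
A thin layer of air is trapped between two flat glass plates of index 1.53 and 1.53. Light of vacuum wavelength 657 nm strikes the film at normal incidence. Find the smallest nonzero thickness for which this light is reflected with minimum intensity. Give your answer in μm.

0.329 μm

Top surface (1.53 → 1.0): reflection off a lower-index medium gives no phase shift.
Bottom surface (1.0 → 1.53): reflection off a higher-index medium gives a half-wave phase shift.
Net: one phase inversion between the two reflected rays.
So the condition for destructive reflection is 2 n t = m λ.
The smallest nonzero thickness corresponds to m = 1: t = m λ / (2 n) = 1.00 × 657 / (2 × 1.0) = 329 nm.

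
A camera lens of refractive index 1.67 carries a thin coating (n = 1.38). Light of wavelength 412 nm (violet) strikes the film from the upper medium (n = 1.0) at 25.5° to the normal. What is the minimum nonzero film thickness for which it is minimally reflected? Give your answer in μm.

Top surface (1.0 → 1.38): reflection off a higher-index medium gives a half-wave phase shift.
Ray reflecting at the bottom interface goes from n = 1.38 toward n = 1.67: a half-wave phase shift.
Net: no relative phase inversion (both shifts match).
So the condition for destructive reflection is 2 n t cos θ_r = (m + ½) λ.
Snell's law: 1.0 sin 25.5° = 1.38 sin θ_r → sin θ_r = 0.312, cos θ_r = 0.950.
Minimum at m = 0: t = λ / (4 n cos θ_r) = 412 / (4 × 1.38 × 0.950) = 78.6 nm.

0.0786 μm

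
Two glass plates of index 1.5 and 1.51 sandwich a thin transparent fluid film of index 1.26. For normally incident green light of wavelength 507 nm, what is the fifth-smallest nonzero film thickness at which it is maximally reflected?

At the upper boundary (n = 1.5 to n = 1.26) the reflected ray undergoes no phase shift.
At the lower boundary (n = 1.26 to n = 1.51) the reflected ray undergoes a half-wave phase shift.
The two reflections differ by half a wavelength.
With one net inversion, constructive interference in reflection requires 2 n t = (m + ½) λ.
The fifth-smallest nonzero thickness corresponds to m = 4: t = (m + ½) λ / (2 n) = 4.50 × 507 / (2 × 1.26) = 905 nm.

905 nm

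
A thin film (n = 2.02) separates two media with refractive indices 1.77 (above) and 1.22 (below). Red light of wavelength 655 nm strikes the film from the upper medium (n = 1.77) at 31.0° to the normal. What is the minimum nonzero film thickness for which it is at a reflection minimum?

At the upper boundary (n = 1.77 to n = 2.02) the reflected ray undergoes a half-wave phase shift.
At the lower boundary (n = 2.02 to n = 1.22) the reflected ray undergoes no phase shift.
The two reflections differ by half a wavelength.
So the condition for destructive reflection is 2 n t cos θ_r = m λ.
Snell's law: 1.77 sin 31.0° = 2.02 sin θ_r → sin θ_r = 0.451, cos θ_r = 0.892.
Minimum nonzero at m = 1: t = λ / (2 n cos θ_r) = 655 / (2 × 2.02 × 0.892) = 182 nm.

182 nm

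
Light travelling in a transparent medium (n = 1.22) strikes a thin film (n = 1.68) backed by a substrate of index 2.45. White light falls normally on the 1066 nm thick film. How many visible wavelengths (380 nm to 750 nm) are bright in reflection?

5

Top surface (1.22 → 1.68): reflection off a higher-index medium gives a half-wave phase shift.
Bottom surface (1.68 → 2.45): reflection off a higher-index medium gives a half-wave phase shift.
Net: no relative phase inversion (both shifts match).
For maximum reflection here: 2 n t = m λ.
λ = 2 n t / m = 3582 / m nm.
m=4: 895 nm (IR); m=5: 716 nm (visible); m=6: 597 nm (visible); m=7: 512 nm (visible); m=8: 448 nm (visible); m=9: 398 nm (visible); m=10: 358 nm (UV).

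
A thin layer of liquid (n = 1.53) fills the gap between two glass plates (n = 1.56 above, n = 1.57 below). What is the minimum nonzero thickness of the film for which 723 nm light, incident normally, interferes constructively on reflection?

118 nm

Top surface (1.56 → 1.53): reflection off a lower-index medium gives no phase shift.
Ray reflecting at the bottom interface goes from n = 1.53 toward n = 1.57: a half-wave phase shift.
The two reflections differ by half a wavelength.
For strong reflection here: 2 n t = (m + ½) λ.
Minimum at m = 0: t = λ / (4 n) = 723 / (4 × 1.53) = 118 nm.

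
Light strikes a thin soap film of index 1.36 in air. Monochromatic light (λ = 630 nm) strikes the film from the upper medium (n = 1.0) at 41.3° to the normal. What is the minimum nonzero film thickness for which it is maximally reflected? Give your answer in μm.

0.132 μm

Top surface (1.0 → 1.36): reflection off a higher-index medium gives a half-wave phase shift.
Bottom surface (1.36 → 1.0): reflection off a lower-index medium gives no phase shift.
Exactly one π shift → a net half-wave offset.
So the condition for constructive reflection is 2 n t cos θ_r = (m + ½) λ.
Snell's law: 1.0 sin 41.3° = 1.36 sin θ_r → sin θ_r = 0.485, cos θ_r = 0.874.
Minimum at m = 0: t = λ / (4 n cos θ_r) = 630 / (4 × 1.36 × 0.874) = 132 nm.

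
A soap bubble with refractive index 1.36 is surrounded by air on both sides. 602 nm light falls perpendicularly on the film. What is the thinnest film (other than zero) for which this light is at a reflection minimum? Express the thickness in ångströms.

At the upper boundary (n = 1.0 to n = 1.36) the reflected ray undergoes a half-wave phase shift.
Bottom surface (1.36 → 1.0): reflection off a lower-index medium gives no phase shift.
Exactly one π shift → a net half-wave offset.
With one net inversion, destructive interference in reflection requires 2 n t = m λ.
Minimum nonzero at m = 1: t = λ / (2 n) = 602 / (2 × 1.36) = 221 nm.

2213 Å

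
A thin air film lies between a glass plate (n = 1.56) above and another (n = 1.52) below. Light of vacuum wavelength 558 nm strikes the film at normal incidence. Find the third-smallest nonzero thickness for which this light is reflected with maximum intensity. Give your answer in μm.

0.698 μm

At the upper boundary (n = 1.56 to n = 1.0) the reflected ray undergoes no phase shift.
At the lower boundary (n = 1.0 to n = 1.52) the reflected ray undergoes a half-wave phase shift.
Net: one phase inversion between the two reflected rays.
For maximum reflection here: 2 n t = (m + ½) λ.
The third-smallest nonzero thickness corresponds to m = 2: t = (m + ½) λ / (2 n) = 2.50 × 558 / (2 × 1.0) = 698 nm.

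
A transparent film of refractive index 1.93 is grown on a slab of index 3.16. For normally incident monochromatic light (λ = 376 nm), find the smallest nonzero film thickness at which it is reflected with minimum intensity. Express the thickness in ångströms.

487 Å

Ray reflecting at the top interface goes from n = 1.0 toward n = 1.93: a half-wave phase shift.
At the lower boundary (n = 1.93 to n = 3.16) the reflected ray undergoes a half-wave phase shift.
The two reflections carry the same phase change, so no net offset.
For weak reflection here: 2 n t = (m + ½) λ.
Minimum at m = 0: t = λ / (4 n) = 376 / (4 × 1.93) = 48.7 nm.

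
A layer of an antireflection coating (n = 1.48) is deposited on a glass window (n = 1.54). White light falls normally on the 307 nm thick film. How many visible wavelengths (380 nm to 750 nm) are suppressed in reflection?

Top surface (1.0 → 1.48): reflection off a higher-index medium gives a half-wave phase shift.
At the lower boundary (n = 1.48 to n = 1.54) the reflected ray undergoes a half-wave phase shift.
Net: no relative phase inversion (both shifts match).
So the condition for destructive reflection is 2 n t = (m + ½) λ.
λ = 2 n t / (m + ½) = 909 / (m + ½) nm.
m=0: 1817 nm (IR); m=1: 606 nm (visible); m=2: 363 nm (UV).

1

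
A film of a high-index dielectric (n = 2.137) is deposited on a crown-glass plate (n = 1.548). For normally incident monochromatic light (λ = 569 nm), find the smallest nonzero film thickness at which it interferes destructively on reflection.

At the upper boundary (n = 1.0 to n = 2.137) the reflected ray undergoes a half-wave phase shift.
At the lower boundary (n = 2.137 to n = 1.548) the reflected ray undergoes no phase shift.
Net: one phase inversion between the two reflected rays.
So the condition for destructive reflection is 2 n t = m λ.
Minimum nonzero at m = 1: t = λ / (2 n) = 569 / (2 × 2.137) = 133 nm.

133 nm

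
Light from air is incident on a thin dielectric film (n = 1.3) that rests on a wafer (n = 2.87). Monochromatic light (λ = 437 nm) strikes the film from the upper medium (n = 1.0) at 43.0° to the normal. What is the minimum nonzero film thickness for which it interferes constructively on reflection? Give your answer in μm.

Ray reflecting at the top interface goes from n = 1.0 toward n = 1.3: a half-wave phase shift.
At the lower boundary (n = 1.3 to n = 2.87) the reflected ray undergoes a half-wave phase shift.
Net: no relative phase inversion (both shifts match).
So the condition for constructive reflection is 2 n t cos θ_r = m λ.
Snell's law: 1.0 sin 43.0° = 1.3 sin θ_r → sin θ_r = 0.525, cos θ_r = 0.851.
Minimum nonzero at m = 1: t = λ / (2 n cos θ_r) = 437 / (2 × 1.3 × 0.851) = 197 nm.

0.197 μm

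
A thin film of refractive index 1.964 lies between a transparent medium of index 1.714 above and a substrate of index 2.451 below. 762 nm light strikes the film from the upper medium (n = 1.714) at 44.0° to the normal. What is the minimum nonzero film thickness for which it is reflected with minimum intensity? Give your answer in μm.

0.122 μm

Top surface (1.714 → 1.964): reflection off a higher-index medium gives a half-wave phase shift.
Bottom surface (1.964 → 2.451): reflection off a higher-index medium gives a half-wave phase shift.
The two reflections carry the same phase change, so no net offset.
So the condition for destructive reflection is 2 n t cos θ_r = (m + ½) λ.
Snell's law: 1.714 sin 44.0° = 1.964 sin θ_r → sin θ_r = 0.606, cos θ_r = 0.795.
Minimum at m = 0: t = λ / (4 n cos θ_r) = 762 / (4 × 1.964 × 0.795) = 122 nm.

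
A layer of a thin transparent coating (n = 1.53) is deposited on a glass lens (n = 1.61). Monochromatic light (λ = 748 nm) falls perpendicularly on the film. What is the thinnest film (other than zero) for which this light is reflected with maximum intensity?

244 nm

Top surface (1.0 → 1.53): reflection off a higher-index medium gives a half-wave phase shift.
Bottom surface (1.53 → 1.61): reflection off a higher-index medium gives a half-wave phase shift.
The two reflections carry the same phase change, so no net offset.
For bright reflection here: 2 n t = m λ.
Minimum nonzero at m = 1: t = λ / (2 n) = 748 / (2 × 1.53) = 244 nm.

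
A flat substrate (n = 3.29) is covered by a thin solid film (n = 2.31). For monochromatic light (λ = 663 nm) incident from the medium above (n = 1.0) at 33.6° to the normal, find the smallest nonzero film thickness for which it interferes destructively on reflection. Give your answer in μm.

0.0739 μm

At the upper boundary (n = 1.0 to n = 2.31) the reflected ray undergoes a half-wave phase shift.
Bottom surface (2.31 → 3.29): reflection off a higher-index medium gives a half-wave phase shift.
Zero or two π shifts → no net half-wave offset.
So the condition for destructive reflection is 2 n t cos θ_r = (m + ½) λ.
Snell's law: 1.0 sin 33.6° = 2.31 sin θ_r → sin θ_r = 0.240, cos θ_r = 0.971.
Minimum at m = 0: t = λ / (4 n cos θ_r) = 663 / (4 × 2.31 × 0.971) = 73.9 nm.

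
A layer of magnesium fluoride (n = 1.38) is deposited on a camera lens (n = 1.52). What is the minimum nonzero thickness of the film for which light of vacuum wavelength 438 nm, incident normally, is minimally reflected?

79.3 nm

Ray reflecting at the top interface goes from n = 1.0 toward n = 1.38: a half-wave phase shift.
Bottom surface (1.38 → 1.52): reflection off a higher-index medium gives a half-wave phase shift.
Zero or two π shifts → no net half-wave offset.
So the condition for destructive reflection is 2 n t = (m + ½) λ.
Minimum at m = 0: t = λ / (4 n) = 438 / (4 × 1.38) = 79.3 nm.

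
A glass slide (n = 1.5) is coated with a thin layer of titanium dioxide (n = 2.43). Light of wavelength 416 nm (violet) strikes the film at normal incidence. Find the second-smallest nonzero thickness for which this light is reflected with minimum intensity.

171 nm

At the upper boundary (n = 1.0 to n = 2.43) the reflected ray undergoes a half-wave phase shift.
At the lower boundary (n = 2.43 to n = 1.5) the reflected ray undergoes no phase shift.
Net: one phase inversion between the two reflected rays.
So the condition for destructive reflection is 2 n t = m λ.
The second-smallest nonzero thickness corresponds to m = 2: t = m λ / (2 n) = 2.00 × 416 / (2 × 2.43) = 171 nm.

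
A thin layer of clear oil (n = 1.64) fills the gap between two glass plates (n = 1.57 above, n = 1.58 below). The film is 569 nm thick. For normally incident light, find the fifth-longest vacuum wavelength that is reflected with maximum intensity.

Top surface (1.57 → 1.64): reflection off a higher-index medium gives a half-wave phase shift.
Ray reflecting at the bottom interface goes from n = 1.64 toward n = 1.58: no phase shift.
Exactly one π shift → a net half-wave offset.
With one net inversion, constructive interference in reflection requires 2 n t = (m + ½) λ.
λ = 2 n t / (m + ½). The fifth-longest wavelength is m = 4: λ = 2 × 1.64 × 569 / 4.50 = 415 nm.

415 nm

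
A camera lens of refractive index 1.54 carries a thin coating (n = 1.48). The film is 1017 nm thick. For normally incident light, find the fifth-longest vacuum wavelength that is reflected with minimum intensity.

669 nm

Ray reflecting at the top interface goes from n = 1.0 toward n = 1.48: a half-wave phase shift.
At the lower boundary (n = 1.48 to n = 1.54) the reflected ray undergoes a half-wave phase shift.
Zero or two π shifts → no net half-wave offset.
With no net inversion, destructive interference in reflection requires 2 n t = (m + ½) λ.
λ = 2 n t / (m + ½). The fifth-longest wavelength is m = 4: λ = 2 × 1.48 × 1017 / 4.50 = 669 nm.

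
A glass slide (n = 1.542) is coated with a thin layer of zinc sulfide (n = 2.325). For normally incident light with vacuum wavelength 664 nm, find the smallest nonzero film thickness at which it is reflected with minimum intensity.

Top surface (1.0 → 2.325): reflection off a higher-index medium gives a half-wave phase shift.
At the lower boundary (n = 2.325 to n = 1.542) the reflected ray undergoes no phase shift.
Exactly one π shift → a net half-wave offset.
With one net inversion, destructive interference in reflection requires 2 n t = m λ.
Minimum nonzero at m = 1: t = λ / (2 n) = 664 / (2 × 2.325) = 143 nm.

143 nm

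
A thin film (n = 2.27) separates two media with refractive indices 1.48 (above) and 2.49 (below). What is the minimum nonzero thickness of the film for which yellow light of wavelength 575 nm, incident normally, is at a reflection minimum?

Ray reflecting at the top interface goes from n = 1.48 toward n = 2.27: a half-wave phase shift.
Ray reflecting at the bottom interface goes from n = 2.27 toward n = 2.49: a half-wave phase shift.
Zero or two π shifts → no net half-wave offset.
With no net inversion, destructive interference in reflection requires 2 n t = (m + ½) λ.
Minimum at m = 0: t = λ / (4 n) = 575 / (4 × 2.27) = 63.3 nm.

63.3 nm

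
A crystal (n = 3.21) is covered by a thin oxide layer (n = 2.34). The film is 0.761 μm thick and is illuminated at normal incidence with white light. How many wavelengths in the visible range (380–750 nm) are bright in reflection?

5

Top surface (1.0 → 2.34): reflection off a higher-index medium gives a half-wave phase shift.
Ray reflecting at the bottom interface goes from n = 2.34 toward n = 3.21: a half-wave phase shift.
Zero or two π shifts → no net half-wave offset.
With no net inversion, constructive interference in reflection requires 2 n t = m λ.
λ = 2 n t / m = 3561 / m nm.
m=4: 890 nm (IR); m=5: 712 nm (visible); m=6: 594 nm (visible); m=7: 509 nm (visible); m=8: 445 nm (visible); m=9: 396 nm (visible); m=10: 356 nm (UV).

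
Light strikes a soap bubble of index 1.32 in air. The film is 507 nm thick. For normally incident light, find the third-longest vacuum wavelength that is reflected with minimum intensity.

Ray reflecting at the top interface goes from n = 1.0 toward n = 1.32: a half-wave phase shift.
Ray reflecting at the bottom interface goes from n = 1.32 toward n = 1.0: no phase shift.
The two reflections differ by half a wavelength.
So the condition for destructive reflection is 2 n t = m λ.
λ = 2 n t / m. The third-longest wavelength is m = 3: λ = 2 × 1.32 × 507 / 3.00 = 446 nm.

446 nm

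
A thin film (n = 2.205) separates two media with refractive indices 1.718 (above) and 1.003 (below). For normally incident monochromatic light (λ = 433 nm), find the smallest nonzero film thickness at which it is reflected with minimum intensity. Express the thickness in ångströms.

982 Å

Top surface (1.718 → 2.205): reflection off a higher-index medium gives a half-wave phase shift.
Ray reflecting at the bottom interface goes from n = 2.205 toward n = 1.003: no phase shift.
Exactly one π shift → a net half-wave offset.
So the condition for destructive reflection is 2 n t = m λ.
Minimum nonzero at m = 1: t = λ / (2 n) = 433 / (2 × 2.205) = 98.2 nm.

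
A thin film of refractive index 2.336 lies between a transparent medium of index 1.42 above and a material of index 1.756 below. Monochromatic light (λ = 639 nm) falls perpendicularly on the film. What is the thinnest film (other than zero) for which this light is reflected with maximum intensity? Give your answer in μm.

At the upper boundary (n = 1.42 to n = 2.336) the reflected ray undergoes a half-wave phase shift.
Ray reflecting at the bottom interface goes from n = 2.336 toward n = 1.756: no phase shift.
The two reflections differ by half a wavelength.
For strong reflection here: 2 n t = (m + ½) λ.
Minimum at m = 0: t = λ / (4 n) = 639 / (4 × 2.336) = 68.4 nm.

0.0684 μm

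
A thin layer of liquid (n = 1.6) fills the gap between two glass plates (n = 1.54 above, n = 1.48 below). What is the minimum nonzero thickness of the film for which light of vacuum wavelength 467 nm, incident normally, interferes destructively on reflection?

Ray reflecting at the top interface goes from n = 1.54 toward n = 1.6: a half-wave phase shift.
Bottom surface (1.6 → 1.48): reflection off a lower-index medium gives no phase shift.
The two reflections differ by half a wavelength.
With one net inversion, destructive interference in reflection requires 2 n t = m λ.
Minimum nonzero at m = 1: t = λ / (2 n) = 467 / (2 × 1.6) = 146 nm.

146 nm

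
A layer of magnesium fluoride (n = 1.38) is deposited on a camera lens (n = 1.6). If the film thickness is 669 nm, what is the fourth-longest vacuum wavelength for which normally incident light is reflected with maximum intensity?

Top surface (1.0 → 1.38): reflection off a higher-index medium gives a half-wave phase shift.
Ray reflecting at the bottom interface goes from n = 1.38 toward n = 1.6: a half-wave phase shift.
Zero or two π shifts → no net half-wave offset.
So the condition for constructive reflection is 2 n t = m λ.
λ = 2 n t / m. The fourth-longest wavelength is m = 4: λ = 2 × 1.38 × 669 / 4.00 = 462 nm.

462 nm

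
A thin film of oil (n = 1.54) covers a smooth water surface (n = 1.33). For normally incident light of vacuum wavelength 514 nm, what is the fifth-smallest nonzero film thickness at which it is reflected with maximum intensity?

751 nm

Ray reflecting at the top interface goes from n = 1.0 toward n = 1.54: a half-wave phase shift.
Ray reflecting at the bottom interface goes from n = 1.54 toward n = 1.33: no phase shift.
Net: one phase inversion between the two reflected rays.
For strong reflection here: 2 n t = (m + ½) λ.
The fifth-smallest nonzero thickness corresponds to m = 4: t = (m + ½) λ / (2 n) = 4.50 × 514 / (2 × 1.54) = 751 nm.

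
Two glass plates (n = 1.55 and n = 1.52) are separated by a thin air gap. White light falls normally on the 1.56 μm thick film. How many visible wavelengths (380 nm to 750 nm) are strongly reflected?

Top surface (1.55 → 1.0): reflection off a lower-index medium gives no phase shift.
Ray reflecting at the bottom interface goes from n = 1.0 toward n = 1.52: a half-wave phase shift.
Exactly one π shift → a net half-wave offset.
For strong reflection here: 2 n t = (m + ½) λ.
λ = 2 n t / (m + ½) = 3120 / (m + ½) nm.
m=3: 891 nm (IR); m=4: 693 nm (visible); m=5: 567 nm (visible); m=6: 480 nm (visible); m=7: 416 nm (visible); m=8: 367 nm (UV).

4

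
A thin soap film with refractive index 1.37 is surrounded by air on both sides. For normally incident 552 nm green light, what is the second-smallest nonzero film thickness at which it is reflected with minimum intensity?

At the upper boundary (n = 1.0 to n = 1.37) the reflected ray undergoes a half-wave phase shift.
Ray reflecting at the bottom interface goes from n = 1.37 toward n = 1.0: no phase shift.
Net: one phase inversion between the two reflected rays.
So the condition for destructive reflection is 2 n t = m λ.
The second-smallest nonzero thickness corresponds to m = 2: t = m λ / (2 n) = 2.00 × 552 / (2 × 1.37) = 403 nm.

403 nm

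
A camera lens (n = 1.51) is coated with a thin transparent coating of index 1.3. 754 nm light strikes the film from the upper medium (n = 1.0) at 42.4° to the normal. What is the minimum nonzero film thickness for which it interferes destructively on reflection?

170 nm

At the upper boundary (n = 1.0 to n = 1.3) the reflected ray undergoes a half-wave phase shift.
Ray reflecting at the bottom interface goes from n = 1.3 toward n = 1.51: a half-wave phase shift.
The two reflections carry the same phase change, so no net offset.
With no net inversion, destructive interference in reflection requires 2 n t cos θ_r = (m + ½) λ.
Snell's law: 1.0 sin 42.4° = 1.3 sin θ_r → sin θ_r = 0.519, cos θ_r = 0.855.
Minimum at m = 0: t = λ / (4 n cos θ_r) = 754 / (4 × 1.3 × 0.855) = 170 nm.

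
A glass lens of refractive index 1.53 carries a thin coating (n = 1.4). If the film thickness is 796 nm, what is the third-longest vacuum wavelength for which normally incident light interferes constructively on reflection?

At the upper boundary (n = 1.0 to n = 1.4) the reflected ray undergoes a half-wave phase shift.
Ray reflecting at the bottom interface goes from n = 1.4 toward n = 1.53: a half-wave phase shift.
The two reflections carry the same phase change, so no net offset.
For maximum reflection here: 2 n t = m λ.
λ = 2 n t / m. The third-longest wavelength is m = 3: λ = 2 × 1.4 × 796 / 3.00 = 743 nm.

743 nm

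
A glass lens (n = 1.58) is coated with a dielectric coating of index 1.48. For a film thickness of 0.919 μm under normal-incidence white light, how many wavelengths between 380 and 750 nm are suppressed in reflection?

At the upper boundary (n = 1.0 to n = 1.48) the reflected ray undergoes a half-wave phase shift.
Ray reflecting at the bottom interface goes from n = 1.48 toward n = 1.58: a half-wave phase shift.
The two reflections carry the same phase change, so no net offset.
So the condition for destructive reflection is 2 n t = (m + ½) λ.
λ = 2 n t / (m + ½) = 2720 / (m + ½) nm.
m=3: 777 nm (IR); m=4: 604 nm (visible); m=5: 495 nm (visible); m=6: 418 nm (visible); m=7: 363 nm (UV).

3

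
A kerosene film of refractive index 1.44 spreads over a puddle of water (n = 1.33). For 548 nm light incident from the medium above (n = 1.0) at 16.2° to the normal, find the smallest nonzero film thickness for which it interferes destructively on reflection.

194 nm

Ray reflecting at the top interface goes from n = 1.0 toward n = 1.44: a half-wave phase shift.
Ray reflecting at the bottom interface goes from n = 1.44 toward n = 1.33: no phase shift.
Net: one phase inversion between the two reflected rays.
So the condition for destructive reflection is 2 n t cos θ_r = m λ.
Snell's law: 1.0 sin 16.2° = 1.44 sin θ_r → sin θ_r = 0.194, cos θ_r = 0.981.
Minimum nonzero at m = 1: t = λ / (2 n cos θ_r) = 548 / (2 × 1.44 × 0.981) = 194 nm.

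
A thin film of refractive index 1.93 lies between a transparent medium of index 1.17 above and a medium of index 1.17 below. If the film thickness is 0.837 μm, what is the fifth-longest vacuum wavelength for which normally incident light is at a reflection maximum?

Ray reflecting at the top interface goes from n = 1.17 toward n = 1.93: a half-wave phase shift.
At the lower boundary (n = 1.93 to n = 1.17) the reflected ray undergoes no phase shift.
Net: one phase inversion between the two reflected rays.
So the condition for constructive reflection is 2 n t = (m + ½) λ.
λ = 2 n t / (m + ½). The fifth-longest wavelength is m = 4: λ = 2 × 1.93 × 837 / 4.50 = 718 nm.

718 nm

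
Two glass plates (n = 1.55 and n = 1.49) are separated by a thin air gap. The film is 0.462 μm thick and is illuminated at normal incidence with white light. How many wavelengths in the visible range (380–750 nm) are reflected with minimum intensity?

At the upper boundary (n = 1.55 to n = 1.0) the reflected ray undergoes no phase shift.
Bottom surface (1.0 → 1.49): reflection off a higher-index medium gives a half-wave phase shift.
Net: one phase inversion between the two reflected rays.
With one net inversion, destructive interference in reflection requires 2 n t = m λ.
λ = 2 n t / m = 924 / m nm.
m=1: 924 nm (IR); m=2: 462 nm (visible); m=3: 308 nm (UV).

1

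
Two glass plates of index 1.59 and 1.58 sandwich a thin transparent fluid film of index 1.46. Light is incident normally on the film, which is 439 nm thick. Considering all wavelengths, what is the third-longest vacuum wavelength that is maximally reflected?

513 nm

At the upper boundary (n = 1.59 to n = 1.46) the reflected ray undergoes no phase shift.
Bottom surface (1.46 → 1.58): reflection off a higher-index medium gives a half-wave phase shift.
Net: one phase inversion between the two reflected rays.
With one net inversion, constructive interference in reflection requires 2 n t = (m + ½) λ.
λ = 2 n t / (m + ½). The third-longest wavelength is m = 2: λ = 2 × 1.46 × 439 / 2.50 = 513 nm.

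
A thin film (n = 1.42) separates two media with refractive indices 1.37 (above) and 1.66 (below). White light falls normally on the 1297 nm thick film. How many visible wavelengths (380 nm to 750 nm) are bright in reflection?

5

Top surface (1.37 → 1.42): reflection off a higher-index medium gives a half-wave phase shift.
Ray reflecting at the bottom interface goes from n = 1.42 toward n = 1.66: a half-wave phase shift.
Net: no relative phase inversion (both shifts match).
So the condition for constructive reflection is 2 n t = m λ.
λ = 2 n t / m = 3683 / m nm.
m=4: 921 nm (IR); m=5: 737 nm (visible); m=6: 614 nm (visible); m=7: 526 nm (visible); m=8: 460 nm (visible); m=9: 409 nm (visible); m=10: 368 nm (UV).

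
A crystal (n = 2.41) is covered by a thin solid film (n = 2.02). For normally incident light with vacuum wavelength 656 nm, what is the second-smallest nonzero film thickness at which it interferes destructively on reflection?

Top surface (1.0 → 2.02): reflection off a higher-index medium gives a half-wave phase shift.
Ray reflecting at the bottom interface goes from n = 2.02 toward n = 2.41: a half-wave phase shift.
Zero or two π shifts → no net half-wave offset.
For weak reflection here: 2 n t = (m + ½) λ.
The second-smallest nonzero thickness corresponds to m = 1: t = (m + ½) λ / (2 n) = 1.50 × 656 / (2 × 2.02) = 244 nm.

244 nm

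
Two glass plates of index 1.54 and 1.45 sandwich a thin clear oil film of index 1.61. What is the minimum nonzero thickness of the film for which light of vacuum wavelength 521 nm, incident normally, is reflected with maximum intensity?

80.9 nm

Top surface (1.54 → 1.61): reflection off a higher-index medium gives a half-wave phase shift.
Ray reflecting at the bottom interface goes from n = 1.61 toward n = 1.45: no phase shift.
Net: one phase inversion between the two reflected rays.
For maximum reflection here: 2 n t = (m + ½) λ.
Minimum at m = 0: t = λ / (4 n) = 521 / (4 × 1.61) = 80.9 nm.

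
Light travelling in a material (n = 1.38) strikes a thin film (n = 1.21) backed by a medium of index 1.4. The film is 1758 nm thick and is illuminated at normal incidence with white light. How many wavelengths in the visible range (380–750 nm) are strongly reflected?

5

At the upper boundary (n = 1.38 to n = 1.21) the reflected ray undergoes no phase shift.
Bottom surface (1.21 → 1.4): reflection off a higher-index medium gives a half-wave phase shift.
Exactly one π shift → a net half-wave offset.
For bright reflection here: 2 n t = (m + ½) λ.
λ = 2 n t / (m + ½) = 4254 / (m + ½) nm.
m=5: 774 nm (IR); m=6: 655 nm (visible); m=7: 567 nm (visible); m=8: 501 nm (visible); m=9: 448 nm (visible); m=10: 405 nm (visible); m=11: 370 nm (UV).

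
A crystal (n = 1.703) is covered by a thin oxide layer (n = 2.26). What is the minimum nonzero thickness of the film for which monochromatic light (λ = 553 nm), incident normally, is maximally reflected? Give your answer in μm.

0.0612 μm

At the upper boundary (n = 1.0 to n = 2.26) the reflected ray undergoes a half-wave phase shift.
Bottom surface (2.26 → 1.703): reflection off a lower-index medium gives no phase shift.
Net: one phase inversion between the two reflected rays.
For maximum reflection here: 2 n t = (m + ½) λ.
Minimum at m = 0: t = λ / (4 n) = 553 / (4 × 2.26) = 61.2 nm.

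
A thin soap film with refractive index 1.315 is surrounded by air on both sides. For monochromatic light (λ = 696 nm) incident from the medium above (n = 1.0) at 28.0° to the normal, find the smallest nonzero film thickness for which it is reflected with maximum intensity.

Ray reflecting at the top interface goes from n = 1.0 toward n = 1.315: a half-wave phase shift.
Ray reflecting at the bottom interface goes from n = 1.315 toward n = 1.0: no phase shift.
Net: one phase inversion between the two reflected rays.
For strong reflection here: 2 n t cos θ_r = (m + ½) λ.
Snell's law: 1.0 sin 28.0° = 1.315 sin θ_r → sin θ_r = 0.357, cos θ_r = 0.934.
Minimum at m = 0: t = λ / (4 n cos θ_r) = 696 / (4 × 1.315 × 0.934) = 142 nm.

142 nm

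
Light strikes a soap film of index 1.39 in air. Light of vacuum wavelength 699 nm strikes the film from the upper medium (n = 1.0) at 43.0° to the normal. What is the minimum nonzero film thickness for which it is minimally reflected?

Top surface (1.0 → 1.39): reflection off a higher-index medium gives a half-wave phase shift.
Ray reflecting at the bottom interface goes from n = 1.39 toward n = 1.0: no phase shift.
Exactly one π shift → a net half-wave offset.
For dark reflection here: 2 n t cos θ_r = m λ.
Snell's law: 1.0 sin 43.0° = 1.39 sin θ_r → sin θ_r = 0.491, cos θ_r = 0.871.
Minimum nonzero at m = 1: t = λ / (2 n cos θ_r) = 699 / (2 × 1.39 × 0.871) = 289 nm.

289 nm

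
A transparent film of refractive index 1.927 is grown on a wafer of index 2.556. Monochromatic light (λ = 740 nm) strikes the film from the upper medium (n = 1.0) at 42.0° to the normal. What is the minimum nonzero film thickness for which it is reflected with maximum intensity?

205 nm

Top surface (1.0 → 1.927): reflection off a higher-index medium gives a half-wave phase shift.
At the lower boundary (n = 1.927 to n = 2.556) the reflected ray undergoes a half-wave phase shift.
Net: no relative phase inversion (both shifts match).
So the condition for constructive reflection is 2 n t cos θ_r = m λ.
Snell's law: 1.0 sin 42.0° = 1.927 sin θ_r → sin θ_r = 0.347, cos θ_r = 0.938.
Minimum nonzero at m = 1: t = λ / (2 n cos θ_r) = 740 / (2 × 1.927 × 0.938) = 205 nm.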